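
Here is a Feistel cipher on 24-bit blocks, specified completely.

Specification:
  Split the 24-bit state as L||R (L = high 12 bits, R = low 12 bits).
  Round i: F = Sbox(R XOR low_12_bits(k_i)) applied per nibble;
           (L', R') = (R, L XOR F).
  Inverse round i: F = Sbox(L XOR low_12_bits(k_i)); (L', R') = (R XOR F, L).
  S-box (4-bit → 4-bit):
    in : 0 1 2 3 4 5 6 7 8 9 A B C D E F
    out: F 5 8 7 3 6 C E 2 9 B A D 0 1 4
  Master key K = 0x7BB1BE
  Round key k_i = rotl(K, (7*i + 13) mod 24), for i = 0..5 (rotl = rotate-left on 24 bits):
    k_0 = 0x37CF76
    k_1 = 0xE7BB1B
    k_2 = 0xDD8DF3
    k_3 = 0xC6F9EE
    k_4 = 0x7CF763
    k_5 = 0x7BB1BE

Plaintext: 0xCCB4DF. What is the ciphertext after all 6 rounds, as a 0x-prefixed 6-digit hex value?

s_0 = plaintext = 0xCCB4DF
s_1 = Round(s_0, k_0) = 0x4DF672
s_2 = Round(s_1, k_1) = 0x672416
s_3 = Round(s_2, k_2) = 0x416F64
s_4 = Round(s_3, k_3) = 0xF6483D
s_5 = Round(s_4, k_4) = 0x83DB05
s_6 = Round(s_5, k_5) = 0xB05397

0xB05397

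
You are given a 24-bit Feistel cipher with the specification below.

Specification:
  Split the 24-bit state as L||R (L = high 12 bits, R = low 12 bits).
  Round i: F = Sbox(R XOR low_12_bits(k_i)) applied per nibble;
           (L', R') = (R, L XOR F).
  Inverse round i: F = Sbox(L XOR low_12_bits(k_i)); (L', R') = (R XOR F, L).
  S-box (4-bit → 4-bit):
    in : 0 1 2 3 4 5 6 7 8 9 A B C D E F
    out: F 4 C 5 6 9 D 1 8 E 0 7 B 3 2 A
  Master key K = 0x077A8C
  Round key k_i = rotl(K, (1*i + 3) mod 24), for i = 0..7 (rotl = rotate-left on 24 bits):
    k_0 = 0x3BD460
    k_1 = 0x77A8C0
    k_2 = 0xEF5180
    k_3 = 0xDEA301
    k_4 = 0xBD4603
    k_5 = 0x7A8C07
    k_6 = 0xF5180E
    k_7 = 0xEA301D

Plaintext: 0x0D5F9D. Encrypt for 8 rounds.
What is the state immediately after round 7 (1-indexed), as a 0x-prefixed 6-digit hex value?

0x866456

s_0 = plaintext = 0x0D5F9D
s_1 = Round(s_0, k_0) = 0xF9D776
s_2 = Round(s_1, k_1) = 0x7765E0
s_3 = Round(s_2, k_2) = 0x5E01A9
s_4 = Round(s_3, k_3) = 0x1A99E8
s_5 = Round(s_4, k_4) = 0x9E8B8E
s_6 = Round(s_5, k_5) = 0xB8E866
s_7 = Round(s_6, k_6) = 0x866456
s_8 = Round(s_7, k_7) = 0x456E01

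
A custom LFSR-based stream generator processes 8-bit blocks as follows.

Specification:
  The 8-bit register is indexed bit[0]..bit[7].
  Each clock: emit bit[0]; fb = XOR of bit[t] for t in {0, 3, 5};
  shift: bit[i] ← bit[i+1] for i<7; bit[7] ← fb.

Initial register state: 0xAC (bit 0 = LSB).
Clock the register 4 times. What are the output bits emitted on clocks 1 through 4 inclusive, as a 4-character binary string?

reg_0 = 0xAC
clock 1: out=0, reg = 0x56
clock 2: out=0, reg = 0x2B
clock 3: out=1, reg = 0x95
clock 4: out=1, reg = 0xCA

0011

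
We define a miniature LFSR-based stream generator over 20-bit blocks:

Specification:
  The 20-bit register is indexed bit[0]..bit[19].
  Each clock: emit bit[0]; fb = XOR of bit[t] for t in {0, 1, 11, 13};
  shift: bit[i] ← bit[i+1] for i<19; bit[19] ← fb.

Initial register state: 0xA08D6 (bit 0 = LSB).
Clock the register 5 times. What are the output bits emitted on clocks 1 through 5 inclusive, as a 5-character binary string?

reg_0 = 0xA08D6
clock 1: out=0, reg = 0x5046B
clock 2: out=1, reg = 0x28235
clock 3: out=1, reg = 0x9411A
clock 4: out=0, reg = 0xCA08D
clock 5: out=1, reg = 0x65046

01101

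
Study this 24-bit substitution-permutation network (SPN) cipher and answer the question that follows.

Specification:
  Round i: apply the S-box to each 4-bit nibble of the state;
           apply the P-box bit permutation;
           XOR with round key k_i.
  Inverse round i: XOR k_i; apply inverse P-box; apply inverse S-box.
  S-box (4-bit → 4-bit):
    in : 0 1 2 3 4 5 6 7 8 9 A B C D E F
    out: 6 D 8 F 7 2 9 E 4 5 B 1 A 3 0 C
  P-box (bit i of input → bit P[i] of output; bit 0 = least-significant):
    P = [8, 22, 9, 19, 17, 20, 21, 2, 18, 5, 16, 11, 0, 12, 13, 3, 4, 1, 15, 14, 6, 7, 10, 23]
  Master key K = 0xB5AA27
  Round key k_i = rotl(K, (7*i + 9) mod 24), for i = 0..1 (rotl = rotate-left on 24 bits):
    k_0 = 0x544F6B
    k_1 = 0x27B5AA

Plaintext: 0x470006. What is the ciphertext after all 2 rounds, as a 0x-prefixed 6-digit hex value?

s_0 = plaintext = 0x470006
s_1 = Round(s_0, k_0) = 0x6DBA89
s_2 = Round(s_1, k_1) = 0x83BED9

0x83BED9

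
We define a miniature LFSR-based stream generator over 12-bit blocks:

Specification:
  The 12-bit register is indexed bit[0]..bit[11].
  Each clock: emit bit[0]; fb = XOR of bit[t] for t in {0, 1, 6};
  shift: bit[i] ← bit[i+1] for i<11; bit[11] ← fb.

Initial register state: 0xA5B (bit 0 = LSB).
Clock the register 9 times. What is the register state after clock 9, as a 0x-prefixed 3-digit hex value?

reg_0 = 0xA5B
clock 1: out=1, reg = 0xD2D
clock 2: out=1, reg = 0xE96
clock 3: out=0, reg = 0xF4B
clock 4: out=1, reg = 0xFA5
clock 5: out=1, reg = 0xFD2
clock 6: out=0, reg = 0x7E9
clock 7: out=1, reg = 0x3F4
clock 8: out=0, reg = 0x9FA
clock 9: out=0, reg = 0x4FD

0x4FD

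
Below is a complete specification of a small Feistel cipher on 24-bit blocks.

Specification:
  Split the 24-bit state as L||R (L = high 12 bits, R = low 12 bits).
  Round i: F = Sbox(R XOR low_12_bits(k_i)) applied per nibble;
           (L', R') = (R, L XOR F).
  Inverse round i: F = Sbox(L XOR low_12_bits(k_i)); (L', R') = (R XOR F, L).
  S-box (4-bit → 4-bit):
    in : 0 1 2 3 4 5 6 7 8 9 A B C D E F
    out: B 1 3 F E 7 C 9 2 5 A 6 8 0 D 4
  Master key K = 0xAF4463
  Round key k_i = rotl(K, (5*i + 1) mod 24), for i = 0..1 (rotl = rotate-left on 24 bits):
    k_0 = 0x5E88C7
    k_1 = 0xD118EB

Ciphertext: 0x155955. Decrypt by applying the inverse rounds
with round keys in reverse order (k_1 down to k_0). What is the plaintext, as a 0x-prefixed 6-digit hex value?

0xF11C38

s_0 = ciphertext = 0x155955
s_1 = InvRound(s_0, k_1) = 0xC38155
s_2 = InvRound(s_1, k_0) = 0xF11C38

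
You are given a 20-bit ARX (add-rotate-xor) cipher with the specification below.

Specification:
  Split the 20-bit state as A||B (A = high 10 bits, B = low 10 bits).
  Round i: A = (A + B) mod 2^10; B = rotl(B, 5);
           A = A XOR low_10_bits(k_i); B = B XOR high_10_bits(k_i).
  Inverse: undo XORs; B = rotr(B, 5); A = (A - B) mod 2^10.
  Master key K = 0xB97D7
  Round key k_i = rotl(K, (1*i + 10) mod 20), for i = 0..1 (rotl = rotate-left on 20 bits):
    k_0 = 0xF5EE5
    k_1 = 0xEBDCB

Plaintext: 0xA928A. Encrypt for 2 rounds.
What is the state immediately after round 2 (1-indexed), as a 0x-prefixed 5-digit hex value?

s_0 = plaintext = 0xA928A
s_1 = Round(s_0, k_0) = 0xF2E83
s_2 = Round(s_1, k_1) = 0xE17DB

0xE17DB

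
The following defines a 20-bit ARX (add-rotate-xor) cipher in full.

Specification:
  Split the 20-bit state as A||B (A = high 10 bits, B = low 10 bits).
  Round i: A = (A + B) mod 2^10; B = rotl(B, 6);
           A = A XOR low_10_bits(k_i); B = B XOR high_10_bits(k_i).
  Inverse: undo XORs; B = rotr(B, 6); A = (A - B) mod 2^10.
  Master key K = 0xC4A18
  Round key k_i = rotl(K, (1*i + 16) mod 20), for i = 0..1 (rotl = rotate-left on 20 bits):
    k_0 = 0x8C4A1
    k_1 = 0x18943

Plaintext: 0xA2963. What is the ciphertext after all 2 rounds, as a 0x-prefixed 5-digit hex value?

0xDC18C

s_0 = plaintext = 0xA2963
s_1 = Round(s_0, k_0) = 0xD32E7
s_2 = Round(s_1, k_1) = 0xDC18C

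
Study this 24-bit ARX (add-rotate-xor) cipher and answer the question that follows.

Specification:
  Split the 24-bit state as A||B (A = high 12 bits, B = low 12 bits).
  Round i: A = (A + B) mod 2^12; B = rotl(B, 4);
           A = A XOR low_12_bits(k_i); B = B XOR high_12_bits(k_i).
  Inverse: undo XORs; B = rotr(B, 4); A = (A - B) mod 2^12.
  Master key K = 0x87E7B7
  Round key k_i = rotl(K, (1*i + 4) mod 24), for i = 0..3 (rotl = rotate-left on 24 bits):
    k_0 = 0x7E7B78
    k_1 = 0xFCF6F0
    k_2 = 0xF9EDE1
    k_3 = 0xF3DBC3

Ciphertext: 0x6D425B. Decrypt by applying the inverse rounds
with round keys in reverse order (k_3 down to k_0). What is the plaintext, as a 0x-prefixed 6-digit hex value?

s_0 = ciphertext = 0x6D425B
s_1 = InvRound(s_0, k_3) = 0x6416D6
s_2 = InvRound(s_1, k_2) = 0x30C894
s_3 = InvRound(s_2, k_1) = 0xA87B75
s_4 = InvRound(s_3, k_0) = 0xF362C9

0xF362C9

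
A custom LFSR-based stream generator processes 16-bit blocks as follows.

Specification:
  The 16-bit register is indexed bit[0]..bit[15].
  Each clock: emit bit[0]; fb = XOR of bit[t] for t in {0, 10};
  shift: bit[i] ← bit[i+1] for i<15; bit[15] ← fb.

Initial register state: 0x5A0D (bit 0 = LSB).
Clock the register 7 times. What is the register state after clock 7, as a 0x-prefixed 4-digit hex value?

reg_0 = 0x5A0D
clock 1: out=1, reg = 0xAD06
clock 2: out=0, reg = 0xD683
clock 3: out=1, reg = 0x6B41
clock 4: out=1, reg = 0xB5A0
clock 5: out=0, reg = 0xDAD0
clock 6: out=0, reg = 0x6D68
clock 7: out=0, reg = 0xB6B4

0xB6B4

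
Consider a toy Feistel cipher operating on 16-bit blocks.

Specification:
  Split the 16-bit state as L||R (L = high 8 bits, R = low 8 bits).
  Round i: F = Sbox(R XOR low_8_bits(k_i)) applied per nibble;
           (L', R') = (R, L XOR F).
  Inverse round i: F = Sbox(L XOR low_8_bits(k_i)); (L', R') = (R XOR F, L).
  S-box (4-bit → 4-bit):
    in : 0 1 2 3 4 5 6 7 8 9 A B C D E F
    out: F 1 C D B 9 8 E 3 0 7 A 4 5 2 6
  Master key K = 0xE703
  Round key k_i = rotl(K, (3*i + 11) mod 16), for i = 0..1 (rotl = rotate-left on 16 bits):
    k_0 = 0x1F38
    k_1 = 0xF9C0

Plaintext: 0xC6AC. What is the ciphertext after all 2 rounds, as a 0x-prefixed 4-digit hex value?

s_0 = plaintext = 0xC6AC
s_1 = Round(s_0, k_0) = 0xACCD
s_2 = Round(s_1, k_1) = 0xCD59

0xCD59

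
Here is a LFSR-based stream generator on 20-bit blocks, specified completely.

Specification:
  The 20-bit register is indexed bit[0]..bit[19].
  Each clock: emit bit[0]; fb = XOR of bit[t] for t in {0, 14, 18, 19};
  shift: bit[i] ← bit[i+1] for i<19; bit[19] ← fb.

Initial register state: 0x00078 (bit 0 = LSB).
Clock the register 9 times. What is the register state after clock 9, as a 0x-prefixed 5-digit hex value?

0x64000

reg_0 = 0x00078
clock 1: out=0, reg = 0x0003C
clock 2: out=0, reg = 0x0001E
clock 3: out=0, reg = 0x0000F
clock 4: out=1, reg = 0x80007
clock 5: out=1, reg = 0x40003
clock 6: out=1, reg = 0x20001
clock 7: out=1, reg = 0x90000
clock 8: out=0, reg = 0xC8000
clock 9: out=0, reg = 0x64000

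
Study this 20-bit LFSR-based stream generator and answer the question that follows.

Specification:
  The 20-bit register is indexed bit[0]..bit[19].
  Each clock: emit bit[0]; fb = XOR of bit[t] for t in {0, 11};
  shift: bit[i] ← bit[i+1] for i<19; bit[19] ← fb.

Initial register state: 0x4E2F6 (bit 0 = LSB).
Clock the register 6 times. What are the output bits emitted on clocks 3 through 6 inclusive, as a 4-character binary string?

reg_0 = 0x4E2F6
clock 1: out=0, reg = 0x2717B
clock 2: out=1, reg = 0x938BD
clock 3: out=1, reg = 0x49C5E
clock 4: out=0, reg = 0xA4E2F
clock 5: out=1, reg = 0x52717
clock 6: out=1, reg = 0xA938B

1011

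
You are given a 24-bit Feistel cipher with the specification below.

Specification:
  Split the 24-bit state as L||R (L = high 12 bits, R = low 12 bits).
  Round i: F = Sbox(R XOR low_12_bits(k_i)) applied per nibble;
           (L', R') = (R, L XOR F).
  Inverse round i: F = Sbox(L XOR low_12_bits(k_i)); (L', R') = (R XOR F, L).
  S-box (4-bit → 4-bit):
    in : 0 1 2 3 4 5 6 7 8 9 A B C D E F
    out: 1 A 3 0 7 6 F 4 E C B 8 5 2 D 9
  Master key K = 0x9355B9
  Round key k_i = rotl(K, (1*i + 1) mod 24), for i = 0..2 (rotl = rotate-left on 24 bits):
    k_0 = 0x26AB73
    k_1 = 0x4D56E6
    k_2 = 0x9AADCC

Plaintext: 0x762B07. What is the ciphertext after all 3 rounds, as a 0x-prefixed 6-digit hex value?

s_0 = plaintext = 0x762B07
s_1 = Round(s_0, k_0) = 0xB07625
s_2 = Round(s_1, k_1) = 0x625A57
s_3 = Round(s_2, k_2) = 0xA572ED

0xA572ED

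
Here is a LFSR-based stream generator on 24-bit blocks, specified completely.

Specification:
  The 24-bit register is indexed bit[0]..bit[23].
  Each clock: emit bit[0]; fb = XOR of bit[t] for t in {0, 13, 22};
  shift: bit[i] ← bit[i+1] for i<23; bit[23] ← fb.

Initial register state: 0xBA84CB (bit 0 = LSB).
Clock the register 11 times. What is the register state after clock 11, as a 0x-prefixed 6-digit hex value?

reg_0 = 0xBA84CB
clock 1: out=1, reg = 0xDD4265
clock 2: out=1, reg = 0x6EA132
clock 3: out=0, reg = 0x375099
clock 4: out=1, reg = 0x9BA84C
clock 5: out=0, reg = 0xCDD426
clock 6: out=0, reg = 0xE6EA13
clock 7: out=1, reg = 0xF37509
clock 8: out=1, reg = 0xF9BA84
clock 9: out=0, reg = 0x7CDD42
clock 10: out=0, reg = 0xBE6EA1
clock 11: out=1, reg = 0x5F3750

0x5F3750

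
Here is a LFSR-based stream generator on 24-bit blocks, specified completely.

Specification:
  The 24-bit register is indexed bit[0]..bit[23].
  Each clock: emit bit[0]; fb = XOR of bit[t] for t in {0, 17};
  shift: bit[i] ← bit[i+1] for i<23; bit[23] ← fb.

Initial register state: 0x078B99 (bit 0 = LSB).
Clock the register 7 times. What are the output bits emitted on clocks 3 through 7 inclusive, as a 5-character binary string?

reg_0 = 0x078B99
clock 1: out=1, reg = 0x03C5CC
clock 2: out=0, reg = 0x81E2E6
clock 3: out=0, reg = 0x40F173
clock 4: out=1, reg = 0xA078B9
clock 5: out=1, reg = 0xD03C5C
clock 6: out=0, reg = 0x681E2E
clock 7: out=0, reg = 0x340F17

01100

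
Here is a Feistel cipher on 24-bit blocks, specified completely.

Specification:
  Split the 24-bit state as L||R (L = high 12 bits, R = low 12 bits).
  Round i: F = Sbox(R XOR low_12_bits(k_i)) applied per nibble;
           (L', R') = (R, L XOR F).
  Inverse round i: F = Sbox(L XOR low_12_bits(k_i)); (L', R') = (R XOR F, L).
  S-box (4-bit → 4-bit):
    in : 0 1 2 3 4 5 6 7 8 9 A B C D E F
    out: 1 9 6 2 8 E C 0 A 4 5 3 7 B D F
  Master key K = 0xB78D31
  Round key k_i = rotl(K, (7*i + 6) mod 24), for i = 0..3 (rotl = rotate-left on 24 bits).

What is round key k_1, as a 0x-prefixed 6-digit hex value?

0xA636F1

K = 0xB78D31
k_0 = rotl(K, (7*0+6) mod 24) = rotl(K, 6) = 0xE34C6D
k_1 = rotl(K, (7*1+6) mod 24) = rotl(K, 13) = 0xA636F1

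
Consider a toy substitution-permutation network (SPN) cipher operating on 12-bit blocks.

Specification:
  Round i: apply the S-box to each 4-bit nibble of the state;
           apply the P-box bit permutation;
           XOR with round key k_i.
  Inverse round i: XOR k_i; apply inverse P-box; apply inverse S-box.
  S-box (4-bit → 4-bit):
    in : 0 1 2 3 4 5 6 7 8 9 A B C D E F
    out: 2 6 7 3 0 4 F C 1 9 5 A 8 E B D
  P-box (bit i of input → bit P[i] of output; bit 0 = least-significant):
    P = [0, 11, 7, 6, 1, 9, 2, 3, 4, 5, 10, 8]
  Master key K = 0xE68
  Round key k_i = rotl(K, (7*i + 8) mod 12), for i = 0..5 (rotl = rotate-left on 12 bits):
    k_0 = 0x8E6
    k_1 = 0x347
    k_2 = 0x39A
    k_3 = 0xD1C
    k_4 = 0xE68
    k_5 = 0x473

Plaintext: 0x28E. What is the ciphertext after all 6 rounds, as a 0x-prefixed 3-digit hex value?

s_0 = plaintext = 0x28E
s_1 = Round(s_0, k_0) = 0x495
s_2 = Round(s_1, k_1) = 0x3CD
s_3 = Round(s_2, k_2) = 0xB62
s_4 = Round(s_3, k_3) = 0x6B3
s_5 = Round(s_4, k_4) = 0x151
s_6 = Round(s_5, k_5) = 0x8D7

0x8D7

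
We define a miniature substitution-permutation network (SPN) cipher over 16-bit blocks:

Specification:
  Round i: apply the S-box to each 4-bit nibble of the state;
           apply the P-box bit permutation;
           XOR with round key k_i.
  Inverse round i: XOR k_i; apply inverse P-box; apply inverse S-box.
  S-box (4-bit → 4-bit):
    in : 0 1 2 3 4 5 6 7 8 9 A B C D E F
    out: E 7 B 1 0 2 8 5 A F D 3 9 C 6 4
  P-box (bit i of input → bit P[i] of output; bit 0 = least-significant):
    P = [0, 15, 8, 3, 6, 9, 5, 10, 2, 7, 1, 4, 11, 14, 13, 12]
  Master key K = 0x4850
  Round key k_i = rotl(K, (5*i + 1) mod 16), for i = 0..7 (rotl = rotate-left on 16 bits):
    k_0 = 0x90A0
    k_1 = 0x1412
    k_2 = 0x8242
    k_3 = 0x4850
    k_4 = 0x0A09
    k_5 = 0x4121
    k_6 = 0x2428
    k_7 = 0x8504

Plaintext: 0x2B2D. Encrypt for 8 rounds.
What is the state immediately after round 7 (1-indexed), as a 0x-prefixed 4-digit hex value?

s_0 = plaintext = 0x2B2D
s_1 = Round(s_0, k_0) = 0xCF6C
s_2 = Round(s_1, k_1) = 0x0819
s_3 = Round(s_2, k_2) = 0x71BB
s_4 = Round(s_3, k_3) = 0xE297
s_5 = Round(s_4, k_4) = 0x6DFC
s_6 = Round(s_5, k_5) = 0x511A
s_7 = Round(s_6, k_6) = 0x67C7
s_8 = Round(s_7, k_7) = 0x9043

0x67C7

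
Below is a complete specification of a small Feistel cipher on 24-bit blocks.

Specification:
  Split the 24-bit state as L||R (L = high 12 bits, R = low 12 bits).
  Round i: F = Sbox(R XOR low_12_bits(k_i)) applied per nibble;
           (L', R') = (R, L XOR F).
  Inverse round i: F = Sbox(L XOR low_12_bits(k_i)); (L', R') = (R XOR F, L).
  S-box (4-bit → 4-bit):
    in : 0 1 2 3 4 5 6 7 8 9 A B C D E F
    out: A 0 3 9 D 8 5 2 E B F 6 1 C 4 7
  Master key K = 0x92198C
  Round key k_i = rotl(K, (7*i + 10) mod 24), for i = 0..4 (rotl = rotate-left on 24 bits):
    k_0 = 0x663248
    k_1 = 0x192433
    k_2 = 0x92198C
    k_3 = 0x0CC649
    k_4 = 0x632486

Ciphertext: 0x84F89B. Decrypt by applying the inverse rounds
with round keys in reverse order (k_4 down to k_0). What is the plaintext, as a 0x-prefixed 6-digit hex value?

s_0 = ciphertext = 0x84F89B
s_1 = InvRound(s_0, k_4) = 0x98084F
s_2 = InvRound(s_1, k_3) = 0xF54980
s_3 = InvRound(s_2, k_2) = 0xC4EF54
s_4 = InvRound(s_3, k_1) = 0x178C4E
s_5 = InvRound(s_4, k_0) = 0x5D4178

0x5D4178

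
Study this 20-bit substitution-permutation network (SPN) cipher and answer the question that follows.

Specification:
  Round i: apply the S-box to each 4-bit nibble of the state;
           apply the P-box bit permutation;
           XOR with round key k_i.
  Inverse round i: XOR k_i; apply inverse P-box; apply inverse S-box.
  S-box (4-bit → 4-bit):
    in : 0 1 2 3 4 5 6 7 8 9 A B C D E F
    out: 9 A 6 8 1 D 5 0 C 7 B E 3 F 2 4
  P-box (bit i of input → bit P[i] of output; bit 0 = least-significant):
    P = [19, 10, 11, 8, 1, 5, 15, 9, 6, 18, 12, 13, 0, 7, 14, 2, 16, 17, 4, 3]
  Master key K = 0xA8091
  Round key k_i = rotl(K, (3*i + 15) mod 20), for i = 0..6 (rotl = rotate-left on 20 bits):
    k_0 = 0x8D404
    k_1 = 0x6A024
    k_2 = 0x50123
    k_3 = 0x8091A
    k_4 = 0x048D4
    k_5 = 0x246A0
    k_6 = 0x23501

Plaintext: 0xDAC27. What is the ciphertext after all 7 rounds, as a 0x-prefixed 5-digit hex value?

0xCD1B8

s_0 = plaintext = 0xDAC27
s_1 = Round(s_0, k_0) = 0xF54F9
s_2 = Round(s_1, k_1) = 0xE6C71
s_3 = Round(s_2, k_2) = 0x34462
s_4 = Round(s_3, k_3) = 0x88551
s_5 = Round(s_4, k_4) = 0x0BF8A
s_6 = Round(s_5, k_5) = 0xB912C
s_7 = Round(s_6, k_6) = 0xCD1B8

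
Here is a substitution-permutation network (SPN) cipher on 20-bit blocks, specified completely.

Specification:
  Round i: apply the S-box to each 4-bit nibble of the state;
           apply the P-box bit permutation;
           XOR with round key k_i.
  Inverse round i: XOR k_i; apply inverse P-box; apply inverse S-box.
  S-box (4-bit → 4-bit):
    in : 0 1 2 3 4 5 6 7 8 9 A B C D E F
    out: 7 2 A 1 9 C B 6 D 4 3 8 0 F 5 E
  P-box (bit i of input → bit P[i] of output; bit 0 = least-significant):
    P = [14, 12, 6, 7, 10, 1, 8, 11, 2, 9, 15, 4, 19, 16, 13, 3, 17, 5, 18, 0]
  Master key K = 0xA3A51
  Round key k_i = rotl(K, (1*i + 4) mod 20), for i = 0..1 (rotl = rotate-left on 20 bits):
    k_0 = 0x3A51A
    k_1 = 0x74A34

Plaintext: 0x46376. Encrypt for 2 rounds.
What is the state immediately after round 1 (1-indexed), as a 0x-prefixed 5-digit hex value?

s_0 = plaintext = 0x46376
s_1 = Round(s_0, k_0) = 0x8F495
s_2 = Round(s_1, k_1) = 0x06BE9

0x8F495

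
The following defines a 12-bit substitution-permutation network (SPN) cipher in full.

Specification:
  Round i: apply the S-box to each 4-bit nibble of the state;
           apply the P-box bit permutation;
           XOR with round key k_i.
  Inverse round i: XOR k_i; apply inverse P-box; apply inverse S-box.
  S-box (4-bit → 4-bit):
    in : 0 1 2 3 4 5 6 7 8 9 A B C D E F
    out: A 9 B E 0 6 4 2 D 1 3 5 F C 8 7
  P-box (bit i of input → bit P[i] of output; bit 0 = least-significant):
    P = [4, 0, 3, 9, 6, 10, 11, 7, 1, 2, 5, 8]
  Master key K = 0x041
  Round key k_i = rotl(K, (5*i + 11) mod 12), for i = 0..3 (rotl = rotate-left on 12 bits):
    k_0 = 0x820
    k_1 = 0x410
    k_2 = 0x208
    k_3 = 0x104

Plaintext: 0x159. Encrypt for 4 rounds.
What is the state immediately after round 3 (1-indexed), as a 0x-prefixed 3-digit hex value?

s_0 = plaintext = 0x159
s_1 = Round(s_0, k_0) = 0x532
s_2 = Round(s_1, k_1) = 0xAA5
s_3 = Round(s_2, k_2) = 0x647
s_4 = Round(s_3, k_3) = 0x125

0x647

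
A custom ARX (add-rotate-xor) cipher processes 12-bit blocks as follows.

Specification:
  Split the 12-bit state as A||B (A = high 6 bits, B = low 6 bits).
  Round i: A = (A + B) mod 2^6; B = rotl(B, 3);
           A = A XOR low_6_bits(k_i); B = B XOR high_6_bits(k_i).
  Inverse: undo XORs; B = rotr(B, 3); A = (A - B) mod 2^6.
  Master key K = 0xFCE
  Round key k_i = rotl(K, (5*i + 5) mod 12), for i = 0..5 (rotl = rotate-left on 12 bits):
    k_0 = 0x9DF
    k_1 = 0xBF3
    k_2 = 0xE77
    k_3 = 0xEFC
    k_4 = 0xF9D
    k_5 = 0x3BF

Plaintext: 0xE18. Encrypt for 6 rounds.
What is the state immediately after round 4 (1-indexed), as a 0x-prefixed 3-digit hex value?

s_0 = plaintext = 0xE18
s_1 = Round(s_0, k_0) = 0x3E4
s_2 = Round(s_1, k_1) = 0x00B
s_3 = Round(s_2, k_2) = 0xF20
s_4 = Round(s_3, k_3) = 0x83F
s_5 = Round(s_4, k_4) = 0x081
s_6 = Round(s_5, k_5) = 0xF06

0x83F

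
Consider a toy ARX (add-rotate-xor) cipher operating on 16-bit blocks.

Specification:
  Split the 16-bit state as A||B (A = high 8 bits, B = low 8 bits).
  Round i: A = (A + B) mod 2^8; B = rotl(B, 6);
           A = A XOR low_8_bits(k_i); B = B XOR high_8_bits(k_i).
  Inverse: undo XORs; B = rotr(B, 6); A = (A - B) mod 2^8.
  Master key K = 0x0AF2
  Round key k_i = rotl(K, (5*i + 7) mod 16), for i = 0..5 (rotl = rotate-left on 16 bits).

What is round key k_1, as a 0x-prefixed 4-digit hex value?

K = 0x0AF2
k_0 = rotl(K, (5*0+7) mod 16) = rotl(K, 7) = 0x7905
k_1 = rotl(K, (5*1+7) mod 16) = rotl(K, 12) = 0x20AF

0x20AF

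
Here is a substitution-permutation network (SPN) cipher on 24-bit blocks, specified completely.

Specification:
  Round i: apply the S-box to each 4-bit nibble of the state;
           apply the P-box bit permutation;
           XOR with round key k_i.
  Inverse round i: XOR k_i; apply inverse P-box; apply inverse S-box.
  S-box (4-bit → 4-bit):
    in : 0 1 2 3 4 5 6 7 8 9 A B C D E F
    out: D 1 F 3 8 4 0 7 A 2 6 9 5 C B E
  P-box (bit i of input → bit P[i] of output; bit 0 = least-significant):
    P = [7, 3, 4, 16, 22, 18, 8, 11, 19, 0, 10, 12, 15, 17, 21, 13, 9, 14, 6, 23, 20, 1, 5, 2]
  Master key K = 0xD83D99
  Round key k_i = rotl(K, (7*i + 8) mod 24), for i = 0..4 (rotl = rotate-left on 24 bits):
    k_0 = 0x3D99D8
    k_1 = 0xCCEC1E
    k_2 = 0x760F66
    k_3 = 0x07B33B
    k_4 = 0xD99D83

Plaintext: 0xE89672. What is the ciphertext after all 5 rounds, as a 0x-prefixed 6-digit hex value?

0x134F26

s_0 = plaintext = 0xE89672
s_1 = Round(s_0, k_0) = 0xEAD846
s_2 = Round(s_1, k_1) = 0xFC9459
s_3 = Round(s_2, k_2) = 0x741C08
s_4 = Round(s_3, k_3) = 0xDE3E11
s_5 = Round(s_4, k_4) = 0x134F26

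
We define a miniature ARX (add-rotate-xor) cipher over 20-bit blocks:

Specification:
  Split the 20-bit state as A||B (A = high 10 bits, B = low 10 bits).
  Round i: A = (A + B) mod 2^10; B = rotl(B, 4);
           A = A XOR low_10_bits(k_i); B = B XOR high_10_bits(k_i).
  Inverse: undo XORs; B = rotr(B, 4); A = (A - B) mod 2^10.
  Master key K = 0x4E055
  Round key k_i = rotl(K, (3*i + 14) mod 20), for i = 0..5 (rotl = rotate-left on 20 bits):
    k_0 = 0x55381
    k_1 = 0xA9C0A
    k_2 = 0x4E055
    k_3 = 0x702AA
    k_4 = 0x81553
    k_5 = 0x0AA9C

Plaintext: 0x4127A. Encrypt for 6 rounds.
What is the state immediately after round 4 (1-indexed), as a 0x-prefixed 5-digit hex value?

0xA3A1B

s_0 = plaintext = 0x4127A
s_1 = Round(s_0, k_0) = 0x3FEFD
s_2 = Round(s_1, k_1) = 0xFD97C
s_3 = Round(s_2, k_2) = 0x49EFD
s_4 = Round(s_3, k_3) = 0xA3A1B
s_5 = Round(s_4, k_4) = 0x7EBBD
s_6 = Round(s_5, k_5) = 0xCAFF4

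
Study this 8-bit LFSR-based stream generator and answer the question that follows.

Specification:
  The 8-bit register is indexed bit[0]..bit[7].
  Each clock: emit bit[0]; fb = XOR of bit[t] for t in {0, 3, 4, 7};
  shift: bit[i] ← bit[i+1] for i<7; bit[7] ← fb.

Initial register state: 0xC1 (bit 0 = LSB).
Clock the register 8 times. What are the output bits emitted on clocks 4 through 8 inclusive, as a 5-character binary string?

reg_0 = 0xC1
clock 1: out=1, reg = 0x60
clock 2: out=0, reg = 0x30
clock 3: out=0, reg = 0x98
clock 4: out=0, reg = 0xCC
clock 5: out=0, reg = 0x66
clock 6: out=0, reg = 0x33
clock 7: out=1, reg = 0x19
clock 8: out=1, reg = 0x8C

00011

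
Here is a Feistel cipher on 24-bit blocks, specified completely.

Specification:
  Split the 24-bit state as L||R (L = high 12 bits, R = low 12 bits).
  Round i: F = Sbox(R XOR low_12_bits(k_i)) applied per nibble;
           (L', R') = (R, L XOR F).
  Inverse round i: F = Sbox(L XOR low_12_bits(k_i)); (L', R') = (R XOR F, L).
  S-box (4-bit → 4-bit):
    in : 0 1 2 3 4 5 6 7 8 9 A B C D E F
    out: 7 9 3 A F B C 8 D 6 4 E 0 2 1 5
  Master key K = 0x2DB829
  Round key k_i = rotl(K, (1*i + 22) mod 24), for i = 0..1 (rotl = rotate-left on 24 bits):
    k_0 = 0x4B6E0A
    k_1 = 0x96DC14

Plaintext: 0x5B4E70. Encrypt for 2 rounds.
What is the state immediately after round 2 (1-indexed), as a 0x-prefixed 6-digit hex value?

s_0 = plaintext = 0x5B4E70
s_1 = Round(s_0, k_0) = 0xE70230
s_2 = Round(s_1, k_1) = 0x230F4F

0x230F4F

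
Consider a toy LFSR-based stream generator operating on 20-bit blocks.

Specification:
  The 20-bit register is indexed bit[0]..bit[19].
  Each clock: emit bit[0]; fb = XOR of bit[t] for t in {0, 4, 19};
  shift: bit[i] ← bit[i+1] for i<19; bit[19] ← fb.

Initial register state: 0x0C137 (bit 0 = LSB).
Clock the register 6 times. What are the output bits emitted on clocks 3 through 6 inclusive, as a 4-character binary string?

reg_0 = 0x0C137
clock 1: out=1, reg = 0x0609B
clock 2: out=1, reg = 0x0304D
clock 3: out=1, reg = 0x81826
clock 4: out=0, reg = 0xC0C13
clock 5: out=1, reg = 0xE0609
clock 6: out=1, reg = 0x70304

1011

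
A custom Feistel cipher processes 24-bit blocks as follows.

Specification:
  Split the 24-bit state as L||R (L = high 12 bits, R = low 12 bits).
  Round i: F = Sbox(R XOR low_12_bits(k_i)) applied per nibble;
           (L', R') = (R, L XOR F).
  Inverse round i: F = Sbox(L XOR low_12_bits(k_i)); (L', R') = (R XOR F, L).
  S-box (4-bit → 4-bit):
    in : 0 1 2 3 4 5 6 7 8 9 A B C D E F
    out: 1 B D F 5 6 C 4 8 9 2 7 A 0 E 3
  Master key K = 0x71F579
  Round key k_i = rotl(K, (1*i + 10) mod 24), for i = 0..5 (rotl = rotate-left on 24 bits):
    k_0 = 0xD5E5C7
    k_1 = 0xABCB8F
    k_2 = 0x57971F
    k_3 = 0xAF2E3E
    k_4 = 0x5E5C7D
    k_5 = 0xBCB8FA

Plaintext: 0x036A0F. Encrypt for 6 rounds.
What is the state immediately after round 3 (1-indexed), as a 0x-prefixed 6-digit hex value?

s_0 = plaintext = 0x036A0F
s_1 = Round(s_0, k_0) = 0xA0F39E
s_2 = Round(s_1, k_1) = 0x39E2B4
s_3 = Round(s_2, k_2) = 0x2B45B9
s_4 = Round(s_3, k_3) = 0x5B9530
s_5 = Round(s_4, k_4) = 0x530CE9
s_6 = Round(s_5, k_5) = 0xCE908F

0x2B45B9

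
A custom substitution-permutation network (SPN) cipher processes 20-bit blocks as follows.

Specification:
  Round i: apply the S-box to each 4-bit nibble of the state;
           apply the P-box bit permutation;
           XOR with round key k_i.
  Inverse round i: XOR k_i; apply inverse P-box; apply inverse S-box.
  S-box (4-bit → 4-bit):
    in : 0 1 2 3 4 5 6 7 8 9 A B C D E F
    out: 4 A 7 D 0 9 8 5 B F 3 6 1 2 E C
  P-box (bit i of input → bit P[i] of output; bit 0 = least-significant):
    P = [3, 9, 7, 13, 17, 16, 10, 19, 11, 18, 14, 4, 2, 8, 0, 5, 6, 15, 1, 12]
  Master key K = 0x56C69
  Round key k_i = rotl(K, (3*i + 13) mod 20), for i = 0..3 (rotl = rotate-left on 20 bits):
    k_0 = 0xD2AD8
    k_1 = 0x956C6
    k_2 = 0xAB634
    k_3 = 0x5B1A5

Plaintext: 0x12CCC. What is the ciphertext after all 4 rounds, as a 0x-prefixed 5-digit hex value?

0xD1B97

s_0 = plaintext = 0x12CCC
s_1 = Round(s_0, k_0) = 0xFB3D5
s_2 = Round(s_1, k_1) = 0x82FDD
s_3 = Round(s_2, k_2) = 0xB6561
s_4 = Round(s_3, k_3) = 0xD1B97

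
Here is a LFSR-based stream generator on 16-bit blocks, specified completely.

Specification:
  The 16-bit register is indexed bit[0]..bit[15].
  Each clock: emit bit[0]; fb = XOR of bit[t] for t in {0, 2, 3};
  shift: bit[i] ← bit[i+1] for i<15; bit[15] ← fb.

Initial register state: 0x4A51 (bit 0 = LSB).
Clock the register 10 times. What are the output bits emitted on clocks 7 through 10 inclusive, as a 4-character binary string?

1001

reg_0 = 0x4A51
clock 1: out=1, reg = 0xA528
clock 2: out=0, reg = 0xD294
clock 3: out=0, reg = 0xE94A
clock 4: out=0, reg = 0xF4A5
clock 5: out=1, reg = 0x7A52
clock 6: out=0, reg = 0x3D29
clock 7: out=1, reg = 0x1E94
clock 8: out=0, reg = 0x8F4A
clock 9: out=0, reg = 0xC7A5
clock 10: out=1, reg = 0x63D2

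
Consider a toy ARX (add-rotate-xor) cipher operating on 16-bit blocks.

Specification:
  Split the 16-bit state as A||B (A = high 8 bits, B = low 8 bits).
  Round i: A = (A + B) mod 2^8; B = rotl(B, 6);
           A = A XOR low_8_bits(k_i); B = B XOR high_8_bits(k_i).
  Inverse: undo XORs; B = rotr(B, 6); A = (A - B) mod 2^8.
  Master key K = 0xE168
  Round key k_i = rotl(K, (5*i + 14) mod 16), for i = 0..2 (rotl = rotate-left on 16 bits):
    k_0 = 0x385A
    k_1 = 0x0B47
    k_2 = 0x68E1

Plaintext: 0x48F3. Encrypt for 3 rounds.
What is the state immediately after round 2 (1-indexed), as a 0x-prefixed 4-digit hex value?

s_0 = plaintext = 0x48F3
s_1 = Round(s_0, k_0) = 0x61C4
s_2 = Round(s_1, k_1) = 0x623A
s_3 = Round(s_2, k_2) = 0x7DE6

0x623A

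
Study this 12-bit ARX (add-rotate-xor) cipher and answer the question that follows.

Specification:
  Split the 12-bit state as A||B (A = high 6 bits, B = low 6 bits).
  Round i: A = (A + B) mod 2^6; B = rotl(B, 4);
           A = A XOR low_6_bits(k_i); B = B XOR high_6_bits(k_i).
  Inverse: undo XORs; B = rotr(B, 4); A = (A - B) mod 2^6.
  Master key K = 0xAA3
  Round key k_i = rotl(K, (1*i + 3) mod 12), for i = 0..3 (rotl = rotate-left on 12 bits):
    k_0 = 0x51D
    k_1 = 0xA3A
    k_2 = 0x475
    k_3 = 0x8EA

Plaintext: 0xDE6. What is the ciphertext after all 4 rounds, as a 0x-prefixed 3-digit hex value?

0x768

s_0 = plaintext = 0xDE6
s_1 = Round(s_0, k_0) = 0x03D
s_2 = Round(s_1, k_1) = 0x1F7
s_3 = Round(s_2, k_2) = 0x2EC
s_4 = Round(s_3, k_3) = 0x768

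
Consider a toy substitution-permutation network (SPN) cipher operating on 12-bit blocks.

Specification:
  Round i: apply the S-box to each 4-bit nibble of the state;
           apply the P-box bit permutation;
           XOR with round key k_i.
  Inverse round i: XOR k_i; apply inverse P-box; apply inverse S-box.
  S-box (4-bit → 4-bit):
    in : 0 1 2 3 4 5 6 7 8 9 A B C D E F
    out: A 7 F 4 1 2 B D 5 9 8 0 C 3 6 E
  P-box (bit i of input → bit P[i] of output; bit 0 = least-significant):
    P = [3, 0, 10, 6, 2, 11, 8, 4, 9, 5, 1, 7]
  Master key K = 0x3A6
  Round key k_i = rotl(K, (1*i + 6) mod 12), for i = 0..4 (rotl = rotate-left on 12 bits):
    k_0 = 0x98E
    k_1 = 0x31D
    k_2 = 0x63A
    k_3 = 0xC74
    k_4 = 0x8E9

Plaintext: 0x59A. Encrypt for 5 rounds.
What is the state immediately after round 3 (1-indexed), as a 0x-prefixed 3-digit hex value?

s_0 = plaintext = 0x59A
s_1 = Round(s_0, k_0) = 0x9FA
s_2 = Round(s_1, k_1) = 0x8CD
s_3 = Round(s_2, k_2) = 0x521
s_4 = Round(s_3, k_3) = 0x149
s_5 = Round(s_4, k_4) = 0xA87

0x521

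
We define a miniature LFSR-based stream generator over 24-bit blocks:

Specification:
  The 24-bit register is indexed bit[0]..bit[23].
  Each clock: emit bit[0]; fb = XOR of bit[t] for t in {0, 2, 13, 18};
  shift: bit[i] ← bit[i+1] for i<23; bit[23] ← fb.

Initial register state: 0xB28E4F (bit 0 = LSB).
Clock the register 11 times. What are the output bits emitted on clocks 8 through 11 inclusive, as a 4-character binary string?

reg_0 = 0xB28E4F
clock 1: out=1, reg = 0x594727
clock 2: out=1, reg = 0x2CA393
clock 3: out=1, reg = 0x9651C9
clock 4: out=1, reg = 0x4B28E4
clock 5: out=0, reg = 0x259472
clock 6: out=0, reg = 0x92CA39
clock 7: out=1, reg = 0xC9651C
clock 8: out=0, reg = 0x64B28E
clock 9: out=0, reg = 0xB25947
clock 10: out=1, reg = 0x592CA3
clock 11: out=1, reg = 0x2C9651

0011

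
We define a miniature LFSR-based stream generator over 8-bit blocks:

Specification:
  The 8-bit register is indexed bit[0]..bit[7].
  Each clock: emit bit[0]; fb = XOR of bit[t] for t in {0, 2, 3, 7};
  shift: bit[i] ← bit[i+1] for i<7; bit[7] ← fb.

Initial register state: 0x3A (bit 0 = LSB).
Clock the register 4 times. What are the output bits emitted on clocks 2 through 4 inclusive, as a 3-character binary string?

reg_0 = 0x3A
clock 1: out=0, reg = 0x9D
clock 2: out=1, reg = 0x4E
clock 3: out=0, reg = 0x27
clock 4: out=1, reg = 0x13

101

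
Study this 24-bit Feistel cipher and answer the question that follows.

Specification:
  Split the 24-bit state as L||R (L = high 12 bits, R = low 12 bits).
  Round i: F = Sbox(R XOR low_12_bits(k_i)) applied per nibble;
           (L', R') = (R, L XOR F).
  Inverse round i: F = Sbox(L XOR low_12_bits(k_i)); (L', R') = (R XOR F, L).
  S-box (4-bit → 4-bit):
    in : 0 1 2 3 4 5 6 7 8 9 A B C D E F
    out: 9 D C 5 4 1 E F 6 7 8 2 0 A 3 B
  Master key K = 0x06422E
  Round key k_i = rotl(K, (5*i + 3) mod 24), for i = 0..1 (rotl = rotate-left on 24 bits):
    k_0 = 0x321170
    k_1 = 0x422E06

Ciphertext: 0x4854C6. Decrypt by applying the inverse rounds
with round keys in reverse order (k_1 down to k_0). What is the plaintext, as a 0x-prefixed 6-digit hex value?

0xE20CA3

s_0 = ciphertext = 0x4854C6
s_1 = InvRound(s_0, k_1) = 0xCA3485
s_2 = InvRound(s_1, k_0) = 0xE20CA3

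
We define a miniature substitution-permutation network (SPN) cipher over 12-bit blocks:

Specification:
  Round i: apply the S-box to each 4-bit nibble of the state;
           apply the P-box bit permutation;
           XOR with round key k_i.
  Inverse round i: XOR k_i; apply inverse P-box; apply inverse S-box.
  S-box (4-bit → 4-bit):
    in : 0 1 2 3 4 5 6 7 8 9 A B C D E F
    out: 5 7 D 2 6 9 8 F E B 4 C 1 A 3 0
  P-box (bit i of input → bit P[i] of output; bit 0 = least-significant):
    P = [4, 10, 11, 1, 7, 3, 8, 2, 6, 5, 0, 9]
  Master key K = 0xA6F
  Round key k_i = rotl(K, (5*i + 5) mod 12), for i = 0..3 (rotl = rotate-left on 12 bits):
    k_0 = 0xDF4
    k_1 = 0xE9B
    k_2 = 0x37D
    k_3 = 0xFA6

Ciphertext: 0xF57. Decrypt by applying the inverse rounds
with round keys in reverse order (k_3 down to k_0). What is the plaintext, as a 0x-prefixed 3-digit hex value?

s_0 = ciphertext = 0xF57
s_1 = InvRound(s_0, k_3) = 0x1CC
s_2 = InvRound(s_1, k_2) = 0x8CC
s_3 = InvRound(s_2, k_1) = 0x269
s_4 = InvRound(s_3, k_0) = 0xB71

0xB71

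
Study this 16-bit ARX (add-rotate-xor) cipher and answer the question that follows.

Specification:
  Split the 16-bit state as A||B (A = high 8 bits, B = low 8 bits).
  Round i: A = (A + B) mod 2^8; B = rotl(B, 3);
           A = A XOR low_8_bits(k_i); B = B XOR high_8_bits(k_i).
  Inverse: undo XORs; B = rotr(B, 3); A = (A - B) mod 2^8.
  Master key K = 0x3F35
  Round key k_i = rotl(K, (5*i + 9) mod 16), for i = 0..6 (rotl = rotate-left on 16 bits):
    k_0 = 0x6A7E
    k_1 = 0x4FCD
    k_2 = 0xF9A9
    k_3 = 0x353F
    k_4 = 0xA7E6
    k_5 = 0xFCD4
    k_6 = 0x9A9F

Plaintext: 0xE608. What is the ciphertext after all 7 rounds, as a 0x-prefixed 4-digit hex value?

0xB86E

s_0 = plaintext = 0xE608
s_1 = Round(s_0, k_0) = 0x902A
s_2 = Round(s_1, k_1) = 0x771E
s_3 = Round(s_2, k_2) = 0x3C09
s_4 = Round(s_3, k_3) = 0x7A7D
s_5 = Round(s_4, k_4) = 0x114C
s_6 = Round(s_5, k_5) = 0x899E
s_7 = Round(s_6, k_6) = 0xB86E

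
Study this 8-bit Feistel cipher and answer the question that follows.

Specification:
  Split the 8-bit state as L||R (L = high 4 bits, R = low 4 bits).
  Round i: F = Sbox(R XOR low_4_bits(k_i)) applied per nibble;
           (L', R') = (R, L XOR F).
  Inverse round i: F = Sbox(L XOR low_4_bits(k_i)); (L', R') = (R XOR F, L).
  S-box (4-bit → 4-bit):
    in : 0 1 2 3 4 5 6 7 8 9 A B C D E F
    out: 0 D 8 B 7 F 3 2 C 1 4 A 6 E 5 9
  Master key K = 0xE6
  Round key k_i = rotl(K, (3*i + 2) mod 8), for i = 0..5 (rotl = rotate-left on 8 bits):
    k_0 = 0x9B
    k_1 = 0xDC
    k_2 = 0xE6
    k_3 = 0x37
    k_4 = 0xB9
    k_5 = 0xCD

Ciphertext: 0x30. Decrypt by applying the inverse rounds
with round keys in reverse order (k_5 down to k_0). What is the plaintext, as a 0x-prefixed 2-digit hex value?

0x16

s_0 = ciphertext = 0x30
s_1 = InvRound(s_0, k_5) = 0x53
s_2 = InvRound(s_1, k_4) = 0x55
s_3 = InvRound(s_2, k_3) = 0xD5
s_4 = InvRound(s_3, k_2) = 0xFD
s_5 = InvRound(s_4, k_1) = 0x6F
s_6 = InvRound(s_5, k_0) = 0x16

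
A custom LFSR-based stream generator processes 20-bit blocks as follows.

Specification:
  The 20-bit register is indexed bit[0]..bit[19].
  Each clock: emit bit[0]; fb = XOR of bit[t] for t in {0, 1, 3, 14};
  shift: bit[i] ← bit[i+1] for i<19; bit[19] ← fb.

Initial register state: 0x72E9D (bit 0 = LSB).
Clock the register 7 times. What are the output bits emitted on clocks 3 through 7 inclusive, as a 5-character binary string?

reg_0 = 0x72E9D
clock 1: out=1, reg = 0x3974E
clock 2: out=0, reg = 0x1CBA7
clock 3: out=1, reg = 0x8E5D3
clock 4: out=1, reg = 0xC72E9
clock 5: out=1, reg = 0xE3974
clock 6: out=0, reg = 0x71CBA
clock 7: out=0, reg = 0x38E5D

11100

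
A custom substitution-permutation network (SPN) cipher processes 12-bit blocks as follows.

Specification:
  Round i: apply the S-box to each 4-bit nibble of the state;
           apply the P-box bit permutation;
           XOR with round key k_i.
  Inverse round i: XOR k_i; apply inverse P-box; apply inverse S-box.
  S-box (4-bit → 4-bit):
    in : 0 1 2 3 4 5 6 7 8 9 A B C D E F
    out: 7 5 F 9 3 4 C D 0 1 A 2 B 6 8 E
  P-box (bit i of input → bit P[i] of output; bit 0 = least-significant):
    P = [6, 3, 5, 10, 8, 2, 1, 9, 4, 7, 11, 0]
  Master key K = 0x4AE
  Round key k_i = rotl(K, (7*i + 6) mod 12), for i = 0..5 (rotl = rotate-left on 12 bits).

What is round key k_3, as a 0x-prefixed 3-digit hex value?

0x572

K = 0x4AE
k_0 = rotl(K, (7*0+6) mod 12) = rotl(K, 6) = 0xB92
k_1 = rotl(K, (7*1+6) mod 12) = rotl(K, 1) = 0x95C
k_2 = rotl(K, (7*2+6) mod 12) = rotl(K, 8) = 0xE4A
k_3 = rotl(K, (7*3+6) mod 12) = rotl(K, 3) = 0x572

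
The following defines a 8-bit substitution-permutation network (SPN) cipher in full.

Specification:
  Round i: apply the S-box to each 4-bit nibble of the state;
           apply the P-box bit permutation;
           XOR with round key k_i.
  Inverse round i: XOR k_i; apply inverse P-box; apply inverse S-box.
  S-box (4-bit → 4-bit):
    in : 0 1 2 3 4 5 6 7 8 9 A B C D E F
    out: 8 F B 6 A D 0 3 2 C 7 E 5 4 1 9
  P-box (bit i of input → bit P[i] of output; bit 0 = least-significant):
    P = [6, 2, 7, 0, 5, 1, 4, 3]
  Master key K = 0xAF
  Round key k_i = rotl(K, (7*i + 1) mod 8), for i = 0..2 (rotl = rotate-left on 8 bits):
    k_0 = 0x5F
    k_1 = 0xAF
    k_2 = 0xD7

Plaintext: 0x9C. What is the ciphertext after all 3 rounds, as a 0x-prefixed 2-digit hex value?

s_0 = plaintext = 0x9C
s_1 = Round(s_0, k_0) = 0x87
s_2 = Round(s_1, k_1) = 0xE9
s_3 = Round(s_2, k_2) = 0x76

0x76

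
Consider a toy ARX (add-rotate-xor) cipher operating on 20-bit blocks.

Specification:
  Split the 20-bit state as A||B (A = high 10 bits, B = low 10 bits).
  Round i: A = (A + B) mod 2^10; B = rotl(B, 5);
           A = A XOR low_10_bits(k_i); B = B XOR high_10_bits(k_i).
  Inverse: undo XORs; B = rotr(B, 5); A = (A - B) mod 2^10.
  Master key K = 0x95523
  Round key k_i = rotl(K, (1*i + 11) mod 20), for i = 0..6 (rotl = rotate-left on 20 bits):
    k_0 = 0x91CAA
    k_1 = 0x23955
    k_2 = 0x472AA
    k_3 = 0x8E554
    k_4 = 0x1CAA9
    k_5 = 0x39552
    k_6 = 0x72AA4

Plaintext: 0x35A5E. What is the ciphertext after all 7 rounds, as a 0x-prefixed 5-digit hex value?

0x7E363

s_0 = plaintext = 0x35A5E
s_1 = Round(s_0, k_0) = 0xE7995
s_2 = Round(s_1, k_1) = 0x19A22
s_3 = Round(s_2, k_2) = 0x0894D
s_4 = Round(s_3, k_3) = 0x0EF93
s_5 = Round(s_4, k_4) = 0x59E0E
s_6 = Round(s_5, k_5) = 0x89D35
s_7 = Round(s_6, k_6) = 0x7E363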